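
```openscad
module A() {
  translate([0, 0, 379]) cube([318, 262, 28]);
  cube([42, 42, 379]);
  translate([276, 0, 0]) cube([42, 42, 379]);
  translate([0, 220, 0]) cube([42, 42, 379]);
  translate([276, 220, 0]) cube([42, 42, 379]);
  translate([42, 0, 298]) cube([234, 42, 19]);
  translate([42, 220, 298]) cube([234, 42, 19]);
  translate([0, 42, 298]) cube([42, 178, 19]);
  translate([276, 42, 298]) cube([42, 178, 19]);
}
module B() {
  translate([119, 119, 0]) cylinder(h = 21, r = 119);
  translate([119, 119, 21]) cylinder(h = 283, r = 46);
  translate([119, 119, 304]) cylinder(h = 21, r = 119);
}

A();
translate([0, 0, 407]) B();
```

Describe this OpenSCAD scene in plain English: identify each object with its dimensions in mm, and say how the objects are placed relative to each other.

A is a four-legged stool. The seat is 318×262 mm, 28 mm thick, top at z = 407 mm. It stands on four square legs, each 42×42 mm in cross-section, from z = 0 to the seat underside, each flush with a corner of the seat. Four stretchers, 42 mm wide and 19 mm tall, connect adjacent legs with their undersides at z = 298 mm, each running between the inner faces of the legs it joins and aligned with the legs' outer faces on the other axis.

B is a spool: two coaxial disc flanges of radius 119 mm and thickness 21 mm, joined by a core cylinder of radius 46 mm and height 283 mm. The lower flange rests on z = 0 and the three cylinders share a vertical axis.

The spool is on top of the stool.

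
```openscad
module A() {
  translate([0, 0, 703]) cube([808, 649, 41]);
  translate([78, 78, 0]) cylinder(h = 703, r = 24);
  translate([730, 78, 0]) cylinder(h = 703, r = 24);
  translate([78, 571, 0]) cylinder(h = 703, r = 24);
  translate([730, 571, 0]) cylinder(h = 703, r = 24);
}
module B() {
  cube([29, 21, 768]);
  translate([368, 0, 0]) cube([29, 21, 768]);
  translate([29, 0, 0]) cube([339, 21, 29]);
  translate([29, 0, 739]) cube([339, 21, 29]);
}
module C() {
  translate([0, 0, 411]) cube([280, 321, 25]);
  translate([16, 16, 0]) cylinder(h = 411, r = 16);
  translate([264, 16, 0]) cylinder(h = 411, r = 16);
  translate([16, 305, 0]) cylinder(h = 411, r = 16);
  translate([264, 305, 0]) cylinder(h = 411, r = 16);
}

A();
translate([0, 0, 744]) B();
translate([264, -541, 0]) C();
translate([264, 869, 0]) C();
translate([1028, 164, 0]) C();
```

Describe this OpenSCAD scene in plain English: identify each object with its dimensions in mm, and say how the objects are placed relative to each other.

A is a table: top 808 mm (x) × 649 mm (y), 41 mm thick, upper face at z = 744 mm, on four round legs of 48 mm diameter, each leg's bounding box inset 54 mm from the nearest pair of top edges, running from z = 0 to the bottom of the top.

B is a rectangular picture frame lying in the x–z plane (depth along y). The opening is 339 mm wide (x) by 710 mm tall (z), surrounded by a border 29 mm wide on all four sides. The frame is 21 mm deep and is made of two full-height vertical stiles with two horizontal rails fitted between them.

C is a four-legged stool. The seat is a 280×321×25 mm slab whose top surface is at z = 436 mm; four round legs, each 32 mm in diameter, run from the floor (z = 0) to the underside of the seat, each leg's axis is inset half a diameter from the nearest pair of seat edges (so the leg's bounding box is flush with the corner).

The picture frame is on top of the table. Three stools sit around the table at the −y, +y, +x sides.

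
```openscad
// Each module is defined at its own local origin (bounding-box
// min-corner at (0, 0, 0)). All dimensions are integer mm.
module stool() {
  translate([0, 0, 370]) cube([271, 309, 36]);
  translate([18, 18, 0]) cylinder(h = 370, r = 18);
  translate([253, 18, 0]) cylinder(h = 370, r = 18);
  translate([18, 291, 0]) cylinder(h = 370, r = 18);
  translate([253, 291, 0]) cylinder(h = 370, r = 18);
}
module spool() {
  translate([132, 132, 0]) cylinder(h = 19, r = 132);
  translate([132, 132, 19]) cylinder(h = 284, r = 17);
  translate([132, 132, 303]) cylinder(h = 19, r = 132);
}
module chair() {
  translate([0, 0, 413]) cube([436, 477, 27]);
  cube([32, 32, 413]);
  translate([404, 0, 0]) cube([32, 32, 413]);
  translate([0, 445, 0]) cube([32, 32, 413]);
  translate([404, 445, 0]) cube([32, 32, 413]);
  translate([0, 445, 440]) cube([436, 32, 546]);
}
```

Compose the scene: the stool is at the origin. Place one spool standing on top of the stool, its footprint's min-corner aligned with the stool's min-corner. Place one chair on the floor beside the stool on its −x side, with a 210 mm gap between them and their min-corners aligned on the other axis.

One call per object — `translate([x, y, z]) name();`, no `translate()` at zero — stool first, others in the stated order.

stool();
translate([0, 0, 406]) spool();
translate([-646, 0, 0]) chair();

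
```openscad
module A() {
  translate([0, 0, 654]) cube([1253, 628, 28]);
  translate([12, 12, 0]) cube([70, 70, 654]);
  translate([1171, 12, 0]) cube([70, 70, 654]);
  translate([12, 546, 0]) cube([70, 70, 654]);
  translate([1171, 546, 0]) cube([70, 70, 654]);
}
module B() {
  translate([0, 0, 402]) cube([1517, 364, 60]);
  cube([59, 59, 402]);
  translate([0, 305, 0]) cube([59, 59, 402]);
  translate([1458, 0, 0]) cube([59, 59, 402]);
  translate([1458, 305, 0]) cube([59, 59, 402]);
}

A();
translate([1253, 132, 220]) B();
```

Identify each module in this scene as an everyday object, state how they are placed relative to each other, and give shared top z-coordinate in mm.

Both tops at z = 682 mm.

A is a table. B is a bench. The bench is beside the table with their tops flush at z = 682. The shared top z-coordinate is 682 mm.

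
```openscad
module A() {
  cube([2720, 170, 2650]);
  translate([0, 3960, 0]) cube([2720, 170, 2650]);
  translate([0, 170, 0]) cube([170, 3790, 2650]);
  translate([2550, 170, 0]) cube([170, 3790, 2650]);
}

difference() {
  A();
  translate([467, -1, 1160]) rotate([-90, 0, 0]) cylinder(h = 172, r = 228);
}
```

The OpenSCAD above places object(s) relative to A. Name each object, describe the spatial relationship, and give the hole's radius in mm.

The subtracted cylinder has r = 228 mm.

A is a house frame. The house frame has a circular hole through its front wall. The hole's radius is 228 mm.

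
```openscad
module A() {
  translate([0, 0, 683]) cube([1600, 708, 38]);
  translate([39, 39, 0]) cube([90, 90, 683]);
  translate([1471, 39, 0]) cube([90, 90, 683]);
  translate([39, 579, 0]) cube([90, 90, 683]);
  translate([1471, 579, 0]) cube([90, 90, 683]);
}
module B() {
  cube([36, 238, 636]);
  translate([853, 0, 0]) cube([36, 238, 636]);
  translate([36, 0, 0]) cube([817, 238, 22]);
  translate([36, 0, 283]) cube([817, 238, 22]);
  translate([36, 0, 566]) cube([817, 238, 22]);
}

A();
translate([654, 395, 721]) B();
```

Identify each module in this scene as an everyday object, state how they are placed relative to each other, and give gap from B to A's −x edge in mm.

The bookshelf's min-x is at 654; the table's min-x is 0; gap = 654 mm.

A is a table. B is a bookshelf. The bookshelf is on top of the table. The gap from the bookshelf to the table's −x edge is 654 mm.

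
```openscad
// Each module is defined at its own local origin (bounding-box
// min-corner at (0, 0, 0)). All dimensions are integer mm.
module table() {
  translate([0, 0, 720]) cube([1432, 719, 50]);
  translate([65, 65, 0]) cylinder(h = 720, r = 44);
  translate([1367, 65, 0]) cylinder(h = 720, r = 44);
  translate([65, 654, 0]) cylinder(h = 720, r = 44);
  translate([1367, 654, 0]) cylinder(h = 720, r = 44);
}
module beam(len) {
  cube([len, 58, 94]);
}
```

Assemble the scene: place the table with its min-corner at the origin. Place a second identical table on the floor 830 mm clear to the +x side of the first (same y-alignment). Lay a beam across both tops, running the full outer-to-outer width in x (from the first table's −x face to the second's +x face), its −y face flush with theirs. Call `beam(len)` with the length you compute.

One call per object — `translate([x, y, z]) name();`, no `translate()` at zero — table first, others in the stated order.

table();
translate([2262, 0, 0]) table();
translate([0, 0, 770]) beam(3694);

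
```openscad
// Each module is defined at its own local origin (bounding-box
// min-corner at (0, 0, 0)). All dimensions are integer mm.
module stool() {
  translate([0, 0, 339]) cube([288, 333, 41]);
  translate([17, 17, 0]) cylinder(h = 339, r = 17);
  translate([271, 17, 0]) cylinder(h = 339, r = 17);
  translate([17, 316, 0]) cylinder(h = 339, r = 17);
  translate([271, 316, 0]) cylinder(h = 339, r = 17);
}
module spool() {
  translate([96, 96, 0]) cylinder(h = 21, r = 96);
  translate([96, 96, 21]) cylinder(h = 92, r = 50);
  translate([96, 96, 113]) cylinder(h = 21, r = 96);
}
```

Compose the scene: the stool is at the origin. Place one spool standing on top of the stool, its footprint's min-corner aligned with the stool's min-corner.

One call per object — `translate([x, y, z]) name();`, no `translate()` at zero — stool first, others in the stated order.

stool();
translate([0, 0, 380]) spool();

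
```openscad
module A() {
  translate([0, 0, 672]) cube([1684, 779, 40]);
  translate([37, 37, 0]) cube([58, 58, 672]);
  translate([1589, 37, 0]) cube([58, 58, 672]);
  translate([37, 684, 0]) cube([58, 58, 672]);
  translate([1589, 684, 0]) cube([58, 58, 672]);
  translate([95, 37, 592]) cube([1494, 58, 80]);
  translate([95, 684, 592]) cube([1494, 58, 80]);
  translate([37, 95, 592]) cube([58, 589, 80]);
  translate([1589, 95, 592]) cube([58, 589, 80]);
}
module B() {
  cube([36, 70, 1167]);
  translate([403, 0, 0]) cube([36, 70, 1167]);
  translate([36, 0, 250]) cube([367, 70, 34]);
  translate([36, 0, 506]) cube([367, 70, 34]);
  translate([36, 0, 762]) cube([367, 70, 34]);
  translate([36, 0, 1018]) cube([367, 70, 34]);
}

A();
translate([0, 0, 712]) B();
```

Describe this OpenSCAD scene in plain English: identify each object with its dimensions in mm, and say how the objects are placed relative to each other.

A is a rectangular dining table. The top is 1684×779×40 mm with its upper surface at z = 712 mm. It stands on four 58×58 mm square legs, each inset 37 mm from the nearest pair of top edges, running from the floor to the underside of the top. Four apron rails, 58 mm thick and 80 mm tall, run between adjacent legs with their top edges flush with the underside of the top and their outer faces flush with the legs' outer faces.

B is a wooden ladder with two side rails of 36×70 mm section and 1167 mm height, set 439 mm apart overall. Between them run 4 rectangular rungs (70 mm deep, 34 mm thick), front faces flush with the rails' −y face. The bottom of the first rung is 250 mm above the floor and each subsequent rung is 256 mm higher than the one below.

The ladder is on top of the table.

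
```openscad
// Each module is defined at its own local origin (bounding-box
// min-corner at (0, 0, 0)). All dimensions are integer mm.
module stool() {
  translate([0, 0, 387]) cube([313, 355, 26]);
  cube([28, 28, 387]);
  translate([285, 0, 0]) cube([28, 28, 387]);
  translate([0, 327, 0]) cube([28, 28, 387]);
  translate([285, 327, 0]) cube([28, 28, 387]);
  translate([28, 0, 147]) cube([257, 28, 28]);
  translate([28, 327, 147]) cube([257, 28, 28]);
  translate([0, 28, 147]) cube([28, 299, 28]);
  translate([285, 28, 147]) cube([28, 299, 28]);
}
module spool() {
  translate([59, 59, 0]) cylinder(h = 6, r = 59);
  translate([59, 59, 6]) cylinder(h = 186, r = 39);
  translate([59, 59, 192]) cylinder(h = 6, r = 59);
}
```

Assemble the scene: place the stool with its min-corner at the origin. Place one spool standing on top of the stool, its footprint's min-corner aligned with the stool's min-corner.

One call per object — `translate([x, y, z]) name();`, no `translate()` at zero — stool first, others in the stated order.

stool();
translate([0, 0, 413]) spool();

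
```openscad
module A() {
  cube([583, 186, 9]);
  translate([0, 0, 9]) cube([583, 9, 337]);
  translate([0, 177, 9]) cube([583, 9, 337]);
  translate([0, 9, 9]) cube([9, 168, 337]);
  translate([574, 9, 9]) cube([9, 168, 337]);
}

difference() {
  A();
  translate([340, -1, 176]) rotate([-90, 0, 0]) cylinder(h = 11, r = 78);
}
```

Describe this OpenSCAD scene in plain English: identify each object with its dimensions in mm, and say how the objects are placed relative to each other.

A is an open-topped rectangular box: outside dimensions 583×186×346 mm, with a uniform wall and base thickness of 9 mm. The base is a full 583×186 slab on the floor; four walls sit on top of the base. The front and back walls (the −y and +y sides) span the full width; the two side walls fit between them.

The open box has a circular hole of radius 78 mm through its front wall, centred at (x = 340, z = 176).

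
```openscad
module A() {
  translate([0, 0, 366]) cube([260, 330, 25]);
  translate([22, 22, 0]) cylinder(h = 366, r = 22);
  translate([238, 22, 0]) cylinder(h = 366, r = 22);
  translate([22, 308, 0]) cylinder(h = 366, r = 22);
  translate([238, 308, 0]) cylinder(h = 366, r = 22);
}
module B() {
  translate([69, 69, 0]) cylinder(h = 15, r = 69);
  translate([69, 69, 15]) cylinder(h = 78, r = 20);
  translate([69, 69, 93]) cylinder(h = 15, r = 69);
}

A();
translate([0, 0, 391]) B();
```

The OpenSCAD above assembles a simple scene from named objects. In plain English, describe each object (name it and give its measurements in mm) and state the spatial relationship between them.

A is a four-legged stool. The seat is a 260×330×25 mm slab whose top surface is at z = 391 mm; four round legs, each 44 mm in diameter, run from the floor (z = 0) to the underside of the seat, each leg's axis is inset half a diameter from the nearest pair of seat edges (so the leg's bounding box is flush with the corner).

B is a spool: two coaxial disc flanges of radius 69 mm and thickness 15 mm, joined by a core cylinder of radius 20 mm and height 78 mm. The lower flange rests on z = 0 and the three cylinders share a vertical axis.

The spool is on top of the stool.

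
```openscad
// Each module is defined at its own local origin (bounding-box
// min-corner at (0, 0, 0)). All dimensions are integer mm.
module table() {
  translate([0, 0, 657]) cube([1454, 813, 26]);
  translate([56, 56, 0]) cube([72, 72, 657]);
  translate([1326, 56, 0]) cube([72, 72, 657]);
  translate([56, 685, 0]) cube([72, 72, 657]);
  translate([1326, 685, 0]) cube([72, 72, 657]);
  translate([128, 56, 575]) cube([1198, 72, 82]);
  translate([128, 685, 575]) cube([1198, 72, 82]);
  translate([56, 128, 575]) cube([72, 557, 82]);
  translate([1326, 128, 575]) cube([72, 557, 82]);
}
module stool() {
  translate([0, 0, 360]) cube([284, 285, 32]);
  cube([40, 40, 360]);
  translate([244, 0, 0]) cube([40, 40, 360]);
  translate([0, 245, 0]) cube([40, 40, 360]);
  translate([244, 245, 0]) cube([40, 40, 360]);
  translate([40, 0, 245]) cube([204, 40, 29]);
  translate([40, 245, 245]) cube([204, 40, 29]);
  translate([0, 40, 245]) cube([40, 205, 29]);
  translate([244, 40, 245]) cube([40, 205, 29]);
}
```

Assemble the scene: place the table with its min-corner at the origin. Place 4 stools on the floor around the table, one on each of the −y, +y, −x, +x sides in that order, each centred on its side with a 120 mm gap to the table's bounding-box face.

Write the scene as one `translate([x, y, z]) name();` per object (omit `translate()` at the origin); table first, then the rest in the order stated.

table();
translate([585, -405, 0]) stool();
translate([585, 933, 0]) stool();
translate([-404, 264, 0]) stool();
translate([1574, 264, 0]) stool();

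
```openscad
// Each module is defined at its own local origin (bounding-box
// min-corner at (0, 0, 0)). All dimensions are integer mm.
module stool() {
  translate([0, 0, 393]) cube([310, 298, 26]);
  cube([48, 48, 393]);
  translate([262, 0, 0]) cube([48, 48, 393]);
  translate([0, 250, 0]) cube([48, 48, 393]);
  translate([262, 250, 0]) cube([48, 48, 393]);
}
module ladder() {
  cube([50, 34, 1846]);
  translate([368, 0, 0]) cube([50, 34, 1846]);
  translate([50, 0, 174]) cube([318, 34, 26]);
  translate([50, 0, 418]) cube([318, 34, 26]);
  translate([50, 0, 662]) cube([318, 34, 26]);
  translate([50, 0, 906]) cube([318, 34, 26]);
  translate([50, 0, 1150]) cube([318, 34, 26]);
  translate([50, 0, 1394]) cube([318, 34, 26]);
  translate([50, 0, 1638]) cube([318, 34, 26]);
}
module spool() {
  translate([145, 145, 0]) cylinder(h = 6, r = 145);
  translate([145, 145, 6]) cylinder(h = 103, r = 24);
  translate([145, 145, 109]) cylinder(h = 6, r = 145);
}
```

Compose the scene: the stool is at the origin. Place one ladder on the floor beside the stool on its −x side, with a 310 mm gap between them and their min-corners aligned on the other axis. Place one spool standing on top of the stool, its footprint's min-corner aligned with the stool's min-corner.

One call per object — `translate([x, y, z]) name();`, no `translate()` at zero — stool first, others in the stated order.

stool();
translate([-728, 0, 0]) ladder();
translate([0, 0, 419]) spool();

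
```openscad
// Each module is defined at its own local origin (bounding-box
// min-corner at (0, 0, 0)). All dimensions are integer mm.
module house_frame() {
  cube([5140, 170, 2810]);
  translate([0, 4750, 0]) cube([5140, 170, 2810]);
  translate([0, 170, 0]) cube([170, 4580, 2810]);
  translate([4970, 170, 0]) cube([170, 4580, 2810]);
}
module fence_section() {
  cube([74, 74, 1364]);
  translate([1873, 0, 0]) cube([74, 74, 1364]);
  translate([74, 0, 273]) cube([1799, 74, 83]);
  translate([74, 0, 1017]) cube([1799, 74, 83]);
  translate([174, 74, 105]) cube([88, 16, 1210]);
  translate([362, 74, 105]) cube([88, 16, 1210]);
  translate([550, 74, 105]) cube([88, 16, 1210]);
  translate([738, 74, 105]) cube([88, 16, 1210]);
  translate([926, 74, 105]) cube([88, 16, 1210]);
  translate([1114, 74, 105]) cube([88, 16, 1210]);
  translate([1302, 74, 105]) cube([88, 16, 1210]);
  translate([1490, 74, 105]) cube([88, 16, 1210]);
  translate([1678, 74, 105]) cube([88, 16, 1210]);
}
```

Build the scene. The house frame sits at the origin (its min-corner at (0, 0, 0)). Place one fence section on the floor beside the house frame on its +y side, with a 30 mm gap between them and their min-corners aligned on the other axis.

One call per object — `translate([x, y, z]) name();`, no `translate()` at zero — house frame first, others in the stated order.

house_frame();
translate([0, 4950, 0]) fence_section();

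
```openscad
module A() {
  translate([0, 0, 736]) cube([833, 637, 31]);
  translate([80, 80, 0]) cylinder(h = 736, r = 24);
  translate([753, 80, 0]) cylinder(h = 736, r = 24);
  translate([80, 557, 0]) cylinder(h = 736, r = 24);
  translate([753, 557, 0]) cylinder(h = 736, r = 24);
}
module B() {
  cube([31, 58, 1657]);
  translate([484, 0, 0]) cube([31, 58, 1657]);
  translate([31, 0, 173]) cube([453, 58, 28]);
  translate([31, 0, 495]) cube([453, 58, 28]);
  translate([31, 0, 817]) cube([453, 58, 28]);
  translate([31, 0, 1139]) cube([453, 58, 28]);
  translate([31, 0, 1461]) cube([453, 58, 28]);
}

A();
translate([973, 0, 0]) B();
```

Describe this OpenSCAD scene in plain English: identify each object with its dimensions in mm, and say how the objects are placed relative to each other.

A is a table: top 833 mm (x) × 637 mm (y), 31 mm thick, upper face at z = 767 mm, on four round legs of 48 mm diameter, each leg's bounding box inset 56 mm from the nearest pair of top edges, running from z = 0 to the bottom of the top.

B is a wooden ladder with two side rails of 31×58 mm section and 1657 mm height, set 515 mm apart overall. Between them run 5 rectangular rungs (58 mm deep, 28 mm thick), front faces flush with the rails' −y face. The bottom of the first rung is 173 mm above the floor and each subsequent rung is 322 mm higher than the one below.

The ladder is on the floor beside the table on its +x side.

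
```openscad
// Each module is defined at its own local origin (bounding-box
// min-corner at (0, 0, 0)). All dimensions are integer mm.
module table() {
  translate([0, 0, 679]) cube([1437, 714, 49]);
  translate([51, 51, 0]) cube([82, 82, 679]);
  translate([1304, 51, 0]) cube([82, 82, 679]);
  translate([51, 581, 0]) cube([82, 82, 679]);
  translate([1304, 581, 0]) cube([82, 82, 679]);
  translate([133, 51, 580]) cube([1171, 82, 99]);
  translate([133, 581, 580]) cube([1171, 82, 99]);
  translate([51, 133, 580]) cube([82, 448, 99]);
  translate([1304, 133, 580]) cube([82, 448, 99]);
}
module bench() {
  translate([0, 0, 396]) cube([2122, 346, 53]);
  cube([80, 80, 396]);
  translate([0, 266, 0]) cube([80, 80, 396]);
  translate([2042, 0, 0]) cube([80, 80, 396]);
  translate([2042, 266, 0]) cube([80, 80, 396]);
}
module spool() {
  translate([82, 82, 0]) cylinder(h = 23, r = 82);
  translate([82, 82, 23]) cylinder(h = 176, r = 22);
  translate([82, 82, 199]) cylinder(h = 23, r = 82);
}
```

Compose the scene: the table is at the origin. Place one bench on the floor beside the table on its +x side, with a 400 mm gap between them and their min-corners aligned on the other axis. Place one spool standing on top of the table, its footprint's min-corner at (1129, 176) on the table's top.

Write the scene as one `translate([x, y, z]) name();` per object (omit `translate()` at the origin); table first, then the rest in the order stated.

table();
translate([1837, 0, 0]) bench();
translate([1129, 176, 728]) spool();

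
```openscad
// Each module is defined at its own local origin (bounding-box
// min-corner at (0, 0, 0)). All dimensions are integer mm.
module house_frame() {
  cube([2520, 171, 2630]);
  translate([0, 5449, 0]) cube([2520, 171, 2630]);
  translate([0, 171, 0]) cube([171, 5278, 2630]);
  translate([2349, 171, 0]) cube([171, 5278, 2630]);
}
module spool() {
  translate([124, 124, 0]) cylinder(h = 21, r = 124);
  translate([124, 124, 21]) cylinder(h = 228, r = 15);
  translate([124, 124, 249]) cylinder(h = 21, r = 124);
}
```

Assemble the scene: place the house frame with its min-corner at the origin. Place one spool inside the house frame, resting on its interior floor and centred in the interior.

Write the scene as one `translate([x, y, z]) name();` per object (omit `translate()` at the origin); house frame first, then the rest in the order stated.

house_frame();
translate([1136, 2686, 0]) spool();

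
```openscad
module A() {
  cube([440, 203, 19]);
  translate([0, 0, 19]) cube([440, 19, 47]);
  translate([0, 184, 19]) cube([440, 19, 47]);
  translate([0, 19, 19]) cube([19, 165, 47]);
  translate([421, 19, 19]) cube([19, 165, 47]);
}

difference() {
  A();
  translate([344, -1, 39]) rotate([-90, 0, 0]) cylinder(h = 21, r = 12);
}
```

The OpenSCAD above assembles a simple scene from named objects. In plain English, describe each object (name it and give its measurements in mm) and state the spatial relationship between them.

A is an open-topped rectangular box: outside dimensions 440×203×66 mm, with a uniform wall and base thickness of 19 mm. The base is a full 440×203 slab on the floor; four walls sit on top of the base. The front and back walls (the −y and +y sides) span the full width; the two side walls fit between them.

The open box has a circular hole of radius 12 mm through its front wall, centred at (x = 344, z = 39).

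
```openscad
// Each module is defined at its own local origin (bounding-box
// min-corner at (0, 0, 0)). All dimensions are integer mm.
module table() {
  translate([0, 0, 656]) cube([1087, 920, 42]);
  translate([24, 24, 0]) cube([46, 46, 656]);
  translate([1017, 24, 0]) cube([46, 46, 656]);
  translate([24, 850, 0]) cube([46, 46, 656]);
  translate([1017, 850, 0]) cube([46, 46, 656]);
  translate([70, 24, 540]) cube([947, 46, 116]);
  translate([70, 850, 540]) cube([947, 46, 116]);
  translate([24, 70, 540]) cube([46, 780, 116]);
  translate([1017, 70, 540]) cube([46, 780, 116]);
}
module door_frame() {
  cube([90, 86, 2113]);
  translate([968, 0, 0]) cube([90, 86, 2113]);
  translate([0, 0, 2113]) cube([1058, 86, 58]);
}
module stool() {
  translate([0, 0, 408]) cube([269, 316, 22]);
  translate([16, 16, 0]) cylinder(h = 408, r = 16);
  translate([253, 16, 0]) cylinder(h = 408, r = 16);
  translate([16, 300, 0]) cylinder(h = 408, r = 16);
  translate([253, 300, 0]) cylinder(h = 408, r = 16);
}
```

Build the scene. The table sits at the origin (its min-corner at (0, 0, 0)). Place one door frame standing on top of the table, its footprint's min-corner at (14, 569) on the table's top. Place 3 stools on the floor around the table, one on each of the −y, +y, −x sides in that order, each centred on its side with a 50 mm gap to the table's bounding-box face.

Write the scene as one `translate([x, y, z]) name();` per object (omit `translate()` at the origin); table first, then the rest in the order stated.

table();
translate([14, 569, 698]) door_frame();
translate([409, -366, 0]) stool();
translate([409, 970, 0]) stool();
translate([-319, 302, 0]) stool();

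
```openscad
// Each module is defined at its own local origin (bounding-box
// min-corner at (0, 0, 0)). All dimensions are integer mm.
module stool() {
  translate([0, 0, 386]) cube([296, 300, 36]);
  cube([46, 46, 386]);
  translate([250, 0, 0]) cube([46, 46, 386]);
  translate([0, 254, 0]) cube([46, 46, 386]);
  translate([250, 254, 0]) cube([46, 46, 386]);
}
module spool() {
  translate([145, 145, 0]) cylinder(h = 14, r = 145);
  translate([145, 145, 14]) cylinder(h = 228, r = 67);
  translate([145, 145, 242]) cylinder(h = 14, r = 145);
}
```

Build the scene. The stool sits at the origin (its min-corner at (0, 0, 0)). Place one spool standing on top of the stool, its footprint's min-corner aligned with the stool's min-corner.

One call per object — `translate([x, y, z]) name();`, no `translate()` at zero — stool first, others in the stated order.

stool();
translate([0, 0, 422]) spool();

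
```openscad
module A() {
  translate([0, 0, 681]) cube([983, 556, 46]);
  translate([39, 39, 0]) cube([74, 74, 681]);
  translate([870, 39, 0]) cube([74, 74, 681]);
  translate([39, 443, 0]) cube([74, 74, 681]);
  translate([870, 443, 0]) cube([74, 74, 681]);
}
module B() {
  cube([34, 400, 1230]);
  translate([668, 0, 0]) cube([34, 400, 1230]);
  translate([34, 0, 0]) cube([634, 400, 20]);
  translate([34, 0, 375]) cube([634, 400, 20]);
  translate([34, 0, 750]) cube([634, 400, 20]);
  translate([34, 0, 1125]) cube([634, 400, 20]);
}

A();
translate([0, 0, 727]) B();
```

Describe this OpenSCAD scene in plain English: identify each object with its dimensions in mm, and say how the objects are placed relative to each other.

A is a rectangular dining table. The top is 983×556×46 mm with its upper surface at z = 727 mm. It stands on four 74×74 mm square legs, each inset 39 mm from the nearest pair of top edges, running from the floor to the underside of the top.

B is an open bookshelf. Two side panels, each 34 mm thick, 400 mm deep and 1230 mm tall, stand 702 mm apart (outside-to-outside). Between them sit 4 shelves, each 20 mm thick and 400 mm deep, spanning the full gap between the sides. The bottom shelf rests on the floor (its underside at z = 0) and the clear gap between one shelf's top and the next shelf's underside is 355 mm.

The bookshelf is on top of the table.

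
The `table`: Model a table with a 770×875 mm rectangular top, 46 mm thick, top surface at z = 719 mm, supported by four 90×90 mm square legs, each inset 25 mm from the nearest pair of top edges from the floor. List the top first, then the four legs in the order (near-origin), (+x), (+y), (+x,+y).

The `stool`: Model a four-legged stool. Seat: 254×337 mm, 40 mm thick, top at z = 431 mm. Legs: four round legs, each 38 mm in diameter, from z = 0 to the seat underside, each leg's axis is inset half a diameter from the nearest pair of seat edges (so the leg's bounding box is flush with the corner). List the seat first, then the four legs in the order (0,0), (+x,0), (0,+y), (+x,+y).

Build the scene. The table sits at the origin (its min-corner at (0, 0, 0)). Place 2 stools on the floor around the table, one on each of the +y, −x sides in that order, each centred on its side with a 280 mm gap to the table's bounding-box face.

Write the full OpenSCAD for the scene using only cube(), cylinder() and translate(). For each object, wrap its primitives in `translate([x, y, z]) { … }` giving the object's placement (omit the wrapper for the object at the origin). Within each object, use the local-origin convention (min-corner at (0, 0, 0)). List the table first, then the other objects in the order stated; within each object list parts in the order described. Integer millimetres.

translate([0, 0, 673]) cube([770, 875, 46]);
translate([25, 25, 0]) cube([90, 90, 673]);
translate([655, 25, 0]) cube([90, 90, 673]);
translate([25, 760, 0]) cube([90, 90, 673]);
translate([655, 760, 0]) cube([90, 90, 673]);
translate([258, 1155, 0]) {
  translate([0, 0, 391]) cube([254, 337, 40]);
  translate([19, 19, 0]) cylinder(h = 391, r = 19);
  translate([235, 19, 0]) cylinder(h = 391, r = 19);
  translate([19, 318, 0]) cylinder(h = 391, r = 19);
  translate([235, 318, 0]) cylinder(h = 391, r = 19);
}
translate([-534, 269, 0]) {
  translate([0, 0, 391]) cube([254, 337, 40]);
  translate([19, 19, 0]) cylinder(h = 391, r = 19);
  translate([235, 19, 0]) cylinder(h = 391, r = 19);
  translate([19, 318, 0]) cylinder(h = 391, r = 19);
  translate([235, 318, 0]) cylinder(h = 391, r = 19);
}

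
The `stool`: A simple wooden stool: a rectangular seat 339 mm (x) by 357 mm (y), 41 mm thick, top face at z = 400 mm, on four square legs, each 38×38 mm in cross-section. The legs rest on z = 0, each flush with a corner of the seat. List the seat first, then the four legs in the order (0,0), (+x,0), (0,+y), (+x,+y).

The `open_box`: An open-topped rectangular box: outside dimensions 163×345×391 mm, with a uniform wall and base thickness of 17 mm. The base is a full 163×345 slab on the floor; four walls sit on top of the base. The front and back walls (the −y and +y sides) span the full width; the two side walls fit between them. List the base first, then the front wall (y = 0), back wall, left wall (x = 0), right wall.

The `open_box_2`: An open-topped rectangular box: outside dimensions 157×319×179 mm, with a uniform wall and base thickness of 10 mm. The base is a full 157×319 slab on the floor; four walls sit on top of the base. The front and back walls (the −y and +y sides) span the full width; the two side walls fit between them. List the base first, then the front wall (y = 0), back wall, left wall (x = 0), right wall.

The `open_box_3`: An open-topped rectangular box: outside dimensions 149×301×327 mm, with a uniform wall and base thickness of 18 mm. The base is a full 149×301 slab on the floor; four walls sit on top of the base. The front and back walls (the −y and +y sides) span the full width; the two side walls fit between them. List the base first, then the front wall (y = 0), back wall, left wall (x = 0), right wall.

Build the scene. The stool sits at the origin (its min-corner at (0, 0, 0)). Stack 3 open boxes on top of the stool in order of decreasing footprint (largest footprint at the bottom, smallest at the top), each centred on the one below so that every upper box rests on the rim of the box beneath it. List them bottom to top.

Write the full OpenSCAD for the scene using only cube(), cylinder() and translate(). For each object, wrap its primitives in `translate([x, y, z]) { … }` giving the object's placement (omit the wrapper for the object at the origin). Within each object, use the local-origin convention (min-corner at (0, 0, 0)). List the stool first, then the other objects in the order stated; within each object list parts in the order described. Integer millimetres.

translate([0, 0, 359]) cube([339, 357, 41]);
cube([38, 38, 359]);
translate([301, 0, 0]) cube([38, 38, 359]);
translate([0, 319, 0]) cube([38, 38, 359]);
translate([301, 319, 0]) cube([38, 38, 359]);
translate([88, 6, 400]) {
  cube([163, 345, 17]);
  translate([0, 0, 17]) cube([163, 17, 374]);
  translate([0, 328, 17]) cube([163, 17, 374]);
  translate([0, 17, 17]) cube([17, 311, 374]);
  translate([146, 17, 17]) cube([17, 311, 374]);
}
translate([91, 19, 791]) {
  cube([157, 319, 10]);
  translate([0, 0, 10]) cube([157, 10, 169]);
  translate([0, 309, 10]) cube([157, 10, 169]);
  translate([0, 10, 10]) cube([10, 299, 169]);
  translate([147, 10, 10]) cube([10, 299, 169]);
}
translate([95, 28, 970]) {
  cube([149, 301, 18]);
  translate([0, 0, 18]) cube([149, 18, 309]);
  translate([0, 283, 18]) cube([149, 18, 309]);
  translate([0, 18, 18]) cube([18, 265, 309]);
  translate([131, 18, 18]) cube([18, 265, 309]);
}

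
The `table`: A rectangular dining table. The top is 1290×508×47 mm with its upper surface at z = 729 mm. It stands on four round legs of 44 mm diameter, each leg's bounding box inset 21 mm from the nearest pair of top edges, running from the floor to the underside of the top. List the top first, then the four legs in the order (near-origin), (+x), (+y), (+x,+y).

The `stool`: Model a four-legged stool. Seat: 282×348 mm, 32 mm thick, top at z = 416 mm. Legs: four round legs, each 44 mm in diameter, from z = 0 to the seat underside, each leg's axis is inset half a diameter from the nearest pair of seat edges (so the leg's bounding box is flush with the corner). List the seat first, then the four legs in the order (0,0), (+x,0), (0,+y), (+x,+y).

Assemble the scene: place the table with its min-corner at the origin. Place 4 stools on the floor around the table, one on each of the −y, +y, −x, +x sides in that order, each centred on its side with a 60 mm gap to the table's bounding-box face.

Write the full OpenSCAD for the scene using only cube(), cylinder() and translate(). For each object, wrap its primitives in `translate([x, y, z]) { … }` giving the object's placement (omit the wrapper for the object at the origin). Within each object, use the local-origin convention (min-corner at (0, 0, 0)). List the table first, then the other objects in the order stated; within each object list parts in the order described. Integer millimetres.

translate([0, 0, 682]) cube([1290, 508, 47]);
translate([43, 43, 0]) cylinder(h = 682, r = 22);
translate([1247, 43, 0]) cylinder(h = 682, r = 22);
translate([43, 465, 0]) cylinder(h = 682, r = 22);
translate([1247, 465, 0]) cylinder(h = 682, r = 22);
translate([504, -408, 0]) {
  translate([0, 0, 384]) cube([282, 348, 32]);
  translate([22, 22, 0]) cylinder(h = 384, r = 22);
  translate([260, 22, 0]) cylinder(h = 384, r = 22);
  translate([22, 326, 0]) cylinder(h = 384, r = 22);
  translate([260, 326, 0]) cylinder(h = 384, r = 22);
}
translate([504, 568, 0]) {
  translate([0, 0, 384]) cube([282, 348, 32]);
  translate([22, 22, 0]) cylinder(h = 384, r = 22);
  translate([260, 22, 0]) cylinder(h = 384, r = 22);
  translate([22, 326, 0]) cylinder(h = 384, r = 22);
  translate([260, 326, 0]) cylinder(h = 384, r = 22);
}
translate([-342, 80, 0]) {
  translate([0, 0, 384]) cube([282, 348, 32]);
  translate([22, 22, 0]) cylinder(h = 384, r = 22);
  translate([260, 22, 0]) cylinder(h = 384, r = 22);
  translate([22, 326, 0]) cylinder(h = 384, r = 22);
  translate([260, 326, 0]) cylinder(h = 384, r = 22);
}
translate([1350, 80, 0]) {
  translate([0, 0, 384]) cube([282, 348, 32]);
  translate([22, 22, 0]) cylinder(h = 384, r = 22);
  translate([260, 22, 0]) cylinder(h = 384, r = 22);
  translate([22, 326, 0]) cylinder(h = 384, r = 22);
  translate([260, 326, 0]) cylinder(h = 384, r = 22);
}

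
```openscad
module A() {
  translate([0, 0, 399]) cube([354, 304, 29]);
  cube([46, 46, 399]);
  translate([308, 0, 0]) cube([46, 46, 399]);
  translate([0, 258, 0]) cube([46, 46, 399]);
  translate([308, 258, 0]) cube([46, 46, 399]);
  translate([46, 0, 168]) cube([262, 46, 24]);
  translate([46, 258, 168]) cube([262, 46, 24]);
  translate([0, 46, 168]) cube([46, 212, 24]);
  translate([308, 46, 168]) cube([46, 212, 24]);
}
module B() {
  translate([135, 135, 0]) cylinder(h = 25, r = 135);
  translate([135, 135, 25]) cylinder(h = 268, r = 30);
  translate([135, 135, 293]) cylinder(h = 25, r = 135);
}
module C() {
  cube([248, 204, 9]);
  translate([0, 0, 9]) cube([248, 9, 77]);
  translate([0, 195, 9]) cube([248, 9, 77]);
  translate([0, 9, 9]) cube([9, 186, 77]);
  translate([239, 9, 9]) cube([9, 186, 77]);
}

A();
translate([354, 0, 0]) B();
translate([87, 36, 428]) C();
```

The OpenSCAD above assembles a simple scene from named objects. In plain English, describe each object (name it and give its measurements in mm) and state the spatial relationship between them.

A is a four-legged stool. The seat is 354×304 mm, 29 mm thick, top at z = 428 mm. It stands on four square legs, each 46×46 mm in cross-section, from z = 0 to the seat underside, each flush with a corner of the seat. Four stretchers, 46 mm wide and 24 mm tall, connect adjacent legs with their undersides at z = 168 mm, each running between the inner faces of the legs it joins and aligned with the legs' outer faces on the other axis.

B is a spool: two coaxial disc flanges of radius 135 mm and thickness 25 mm, joined by a core cylinder of radius 30 mm and height 268 mm. The lower flange rests on z = 0 and the three cylinders share a vertical axis.

C is an open-topped rectangular box: outside dimensions 248×204×86 mm, with a uniform wall and base thickness of 9 mm. The base is a full 248×204 slab on the floor; four walls sit on top of the base. The front and back walls (the −y and +y sides) span the full width; the two side walls fit between them.

The spool is against the stool's +x side, with their −y faces flush. The open box is on top of the stool.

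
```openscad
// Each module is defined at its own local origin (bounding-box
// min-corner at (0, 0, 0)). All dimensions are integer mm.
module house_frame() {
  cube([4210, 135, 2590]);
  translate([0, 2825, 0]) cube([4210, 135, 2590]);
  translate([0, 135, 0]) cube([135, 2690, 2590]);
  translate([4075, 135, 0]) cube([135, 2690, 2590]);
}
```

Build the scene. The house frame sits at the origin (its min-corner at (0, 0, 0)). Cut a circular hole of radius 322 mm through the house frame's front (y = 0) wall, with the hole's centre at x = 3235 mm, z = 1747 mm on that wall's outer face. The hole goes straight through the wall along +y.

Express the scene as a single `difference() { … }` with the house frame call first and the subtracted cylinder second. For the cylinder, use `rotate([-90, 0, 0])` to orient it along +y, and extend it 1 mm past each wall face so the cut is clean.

difference() {
  house_frame();
  translate([3235, -1, 1747]) rotate([-90, 0, 0]) cylinder(h = 137, r = 322);
}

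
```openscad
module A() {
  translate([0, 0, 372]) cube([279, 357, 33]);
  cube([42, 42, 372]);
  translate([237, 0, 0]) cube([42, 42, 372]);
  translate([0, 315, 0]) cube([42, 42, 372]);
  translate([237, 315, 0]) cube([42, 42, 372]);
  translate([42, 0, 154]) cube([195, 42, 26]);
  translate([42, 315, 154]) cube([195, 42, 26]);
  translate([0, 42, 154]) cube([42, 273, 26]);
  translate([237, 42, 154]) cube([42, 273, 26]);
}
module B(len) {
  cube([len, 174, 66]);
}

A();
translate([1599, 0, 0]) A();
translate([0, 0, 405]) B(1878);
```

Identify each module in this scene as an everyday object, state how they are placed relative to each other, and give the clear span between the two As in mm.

A is a stool. B is a beam. A beam spans the tops of two stools. The clear span between the two stools is 1320 mm.

Second stool starts at x = 1599; first ends at x = 279; clear span = 1599 − 279 = 1320 mm.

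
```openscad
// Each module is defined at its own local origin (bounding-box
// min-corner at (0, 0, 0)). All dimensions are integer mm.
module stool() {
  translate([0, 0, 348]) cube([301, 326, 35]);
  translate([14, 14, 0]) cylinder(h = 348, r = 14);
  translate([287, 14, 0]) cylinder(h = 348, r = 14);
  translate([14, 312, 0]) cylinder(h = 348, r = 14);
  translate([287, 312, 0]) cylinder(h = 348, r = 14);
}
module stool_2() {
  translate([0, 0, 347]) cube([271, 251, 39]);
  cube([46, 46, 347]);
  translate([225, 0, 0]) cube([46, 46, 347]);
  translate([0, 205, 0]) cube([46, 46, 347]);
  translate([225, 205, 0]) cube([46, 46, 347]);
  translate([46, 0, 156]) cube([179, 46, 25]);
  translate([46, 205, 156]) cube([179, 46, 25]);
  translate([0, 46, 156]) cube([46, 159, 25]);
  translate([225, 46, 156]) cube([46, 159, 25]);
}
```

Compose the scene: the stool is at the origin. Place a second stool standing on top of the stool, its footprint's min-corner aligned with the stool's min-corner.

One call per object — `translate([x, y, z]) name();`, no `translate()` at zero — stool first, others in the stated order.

stool();
translate([0, 0, 383]) stool_2();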